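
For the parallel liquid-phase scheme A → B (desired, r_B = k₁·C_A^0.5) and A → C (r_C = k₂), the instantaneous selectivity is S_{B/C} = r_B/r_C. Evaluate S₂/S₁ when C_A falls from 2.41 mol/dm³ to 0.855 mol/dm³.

0.596

S_{B/C} = (k₁/k₂)·C_A^0.5, so S₂/S₁ = (C_{A,2}/C_{A,1})^0.5.
= (0.855/2.41)^0.5 = (0.3548)^0.5 = 0.596.
Selectivity toward B falls as C_A falls — high-concentration operation is favoured.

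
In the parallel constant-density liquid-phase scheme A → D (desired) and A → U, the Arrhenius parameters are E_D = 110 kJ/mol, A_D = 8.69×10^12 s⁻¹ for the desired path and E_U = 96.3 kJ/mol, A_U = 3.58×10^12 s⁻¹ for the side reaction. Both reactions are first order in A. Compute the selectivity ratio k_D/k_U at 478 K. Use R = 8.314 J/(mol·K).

0.0773

Since both paths have the same order in A, the concentration cancels and S_{D/U} = k_D/k_U = (A_D/A_U)·exp[(E_U−E_D)/(RT)].
(E_U−E_D)/(RT) = (96.3−110)×10³/(8.314×478) = -13700/3974 = -3.447.
k_D/k_U = (8.69×10^12/3.58×10^12)·exp(-3.447) = 2.427 × 0.03183 = 0.0773.
Since E_D > E_U, raising the temperature improves selectivity toward D.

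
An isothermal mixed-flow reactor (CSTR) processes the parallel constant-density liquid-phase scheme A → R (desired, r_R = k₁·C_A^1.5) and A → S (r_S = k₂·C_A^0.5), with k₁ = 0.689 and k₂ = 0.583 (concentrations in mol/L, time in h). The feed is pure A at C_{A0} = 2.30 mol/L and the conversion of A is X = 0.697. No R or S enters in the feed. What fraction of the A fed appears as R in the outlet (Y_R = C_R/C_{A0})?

0.315

Exit C_A = C_{A0}(1−X) = 2.30×0.303 = 0.6969 mol/L.
In a CSTR the entire volume is at exit conditions, so r_R = 0.689×0.6969^1.5 = 0.4008 and r_S = 0.583×0.6969^0.5 = 0.4867.
Fraction of consumed A going to R: r_R/(r_R+r_S) = 0.4516.
C_R = 0.4516·C_{A0}·X = 0.4516×2.30×0.697 = 0.724 mol/L; Y_R = C_R/C_{A0} = 0.315.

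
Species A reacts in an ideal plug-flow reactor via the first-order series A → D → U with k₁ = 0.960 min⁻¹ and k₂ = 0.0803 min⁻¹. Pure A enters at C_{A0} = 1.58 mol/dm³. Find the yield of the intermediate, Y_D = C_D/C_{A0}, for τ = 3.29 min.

For first-order series with pure A initially, C_D(τ) = k₁C_{A0}/(k₂−k₁)·(e^(−k₁τ) − e^(−k₂τ)).
e^(−k₁τ) = e^(−0.960×3.29) = e^(−3.158) = 0.04249; e^(−k₂τ) = e^(−0.2642) = 0.7678.
C_D = 0.960×1.58/(0.0803−0.960) × (0.04249−0.7678) = (-1.724)×(-0.7253) = 1.251 mol/dm³.
Y_D = C_D/C_{A0} = 1.251/1.58 = 0.792.

0.792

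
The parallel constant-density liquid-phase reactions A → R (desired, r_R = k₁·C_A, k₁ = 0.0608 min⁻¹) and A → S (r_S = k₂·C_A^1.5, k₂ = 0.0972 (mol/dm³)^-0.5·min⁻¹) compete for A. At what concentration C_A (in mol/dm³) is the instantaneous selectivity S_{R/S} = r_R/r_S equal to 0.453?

1.91 mol/dm³

S_{R/S} = (k₁/k₂)·C_A^-0.5 ⇒ C_A = (S·k₂/k₁)^(-2).
= (0.453×0.0972/0.0608)^(-2) = (0.7242)^(-2) = 1.91 mol/dm³.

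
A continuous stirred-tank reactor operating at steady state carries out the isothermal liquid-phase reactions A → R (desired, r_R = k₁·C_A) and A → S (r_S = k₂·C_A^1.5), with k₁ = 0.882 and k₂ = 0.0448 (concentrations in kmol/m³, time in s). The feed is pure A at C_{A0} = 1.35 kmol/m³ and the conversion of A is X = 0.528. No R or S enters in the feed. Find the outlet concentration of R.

0.685 kmol/m³

Exit C_A = C_{A0}(1−X) = 1.35×0.472 = 0.6372 kmol/m³.
Rates in a CSTR are evaluated at the outlet concentration: r_R = 0.882×0.6372 = 0.5620, r_S = 0.0448×0.6372^1.5 = 0.02279.
Fraction of consumed A going to R: r_R/(r_R+r_S) = 0.9610.
C_R = 0.9610·C_{A0}·X = 0.9610×1.35×0.528 = 0.685 kmol/m³.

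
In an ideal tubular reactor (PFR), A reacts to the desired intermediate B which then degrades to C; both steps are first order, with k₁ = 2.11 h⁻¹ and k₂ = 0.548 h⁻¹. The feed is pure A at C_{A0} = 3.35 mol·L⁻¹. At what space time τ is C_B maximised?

0.863 h

For first-order series the maximum of C_B occurs at τ_opt = ln(k₂/k₁)/(k₂−k₁).
= ln(0.548/2.11)/(0.548−2.11) = ln(0.2597)/-1.562 = -1.348/-1.562 = 0.863 h.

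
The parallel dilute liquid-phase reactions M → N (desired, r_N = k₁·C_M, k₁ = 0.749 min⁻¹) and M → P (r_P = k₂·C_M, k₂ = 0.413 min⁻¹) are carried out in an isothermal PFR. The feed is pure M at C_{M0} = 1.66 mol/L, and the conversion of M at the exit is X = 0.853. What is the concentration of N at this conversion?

0.913 mol/L

C_M = C_{M0}(1−X) = 0.2440 mol/L.
Both paths are first order in M, so the instantaneous fraction to N is constant: dC_N/d(−C_M) = k₁/(k₁+k₂) = 0.6446.
C_N = 0.6446·(C_{M0}−C_M) = 0.6446×1.416 = 0.913 mol/L.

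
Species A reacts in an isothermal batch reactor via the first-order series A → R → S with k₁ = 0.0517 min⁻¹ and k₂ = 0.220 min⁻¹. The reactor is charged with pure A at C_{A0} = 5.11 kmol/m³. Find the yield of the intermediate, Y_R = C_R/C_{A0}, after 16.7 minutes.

Solving the coupled first-order balances gives C_R(t) = [k₁/(k₂−k₁)]·C_{A0}·(e^(−k₁t) − e^(−k₂t)).
e^(−k₁t) = e^(−0.0517×16.7) = e^(−0.8634) = 0.4217; e^(−k₂t) = e^(−3.674) = 0.02537.
C_R = 0.0517×5.11/(0.220−0.0517) × (0.4217−0.02537) = 1.570×0.3964 = 0.6222 kmol/m³.
Y_R = C_R/C_{A0} = 0.6222/5.11 = 0.122.

0.122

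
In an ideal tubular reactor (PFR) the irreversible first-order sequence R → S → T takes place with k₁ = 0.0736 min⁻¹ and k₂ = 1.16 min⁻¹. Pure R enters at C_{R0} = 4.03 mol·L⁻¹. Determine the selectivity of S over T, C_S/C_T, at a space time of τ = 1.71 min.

For first-order series with pure R initially, C_S(τ) = k₁C_{R0}/(k₂−k₁)·(e^(−k₁τ) − e^(−k₂τ)).
e^(−k₁τ) = e^(−0.0736×1.71) = e^(−0.1259) = 0.8817; e^(−k₂τ) = e^(−1.984) = 0.1376.
C_S = 0.0736×4.03/(1.16−0.0736) × (0.8817−0.1376) = 0.2730×0.7442 = 0.2032 mol·L⁻¹.
C_R = C_{R0}e^(−k₁τ) = 3.553 mol·L⁻¹, so C_T = C_{R0}−C_R−C_S = 0.2734 mol·L⁻¹; C_S/C_T = 0.743.

0.743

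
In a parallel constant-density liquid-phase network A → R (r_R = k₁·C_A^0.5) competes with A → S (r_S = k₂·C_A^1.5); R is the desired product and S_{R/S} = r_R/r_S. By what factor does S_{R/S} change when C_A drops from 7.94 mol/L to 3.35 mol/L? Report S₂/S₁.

S_{R/S} = (k₁/k₂)·C_A⁻¹, so S₂/S₁ = (C_{A,2}/C_{A,1})⁻¹.
= 7.94/3.35 = 2.37.

2.37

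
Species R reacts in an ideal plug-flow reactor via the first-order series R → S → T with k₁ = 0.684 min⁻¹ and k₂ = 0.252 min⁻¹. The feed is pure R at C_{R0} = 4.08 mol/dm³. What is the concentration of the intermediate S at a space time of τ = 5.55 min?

The intermediate concentration in a first-order A→B→C sequence is C_S = k₁C_{R0}(e^(−k₁τ) − e^(−k₂τ))/(k₂−k₁).
e^(−k₁τ) = e^(−0.684×5.55) = e^(−3.796) = 0.02246; e^(−k₂τ) = e^(−1.399) = 0.2469.
C_S = 0.684×4.08/(0.252−0.684) × (0.02246−0.2469) = (-6.460)×(-0.2245) = 1.450 mol/dm³.

1.45 mol/dm³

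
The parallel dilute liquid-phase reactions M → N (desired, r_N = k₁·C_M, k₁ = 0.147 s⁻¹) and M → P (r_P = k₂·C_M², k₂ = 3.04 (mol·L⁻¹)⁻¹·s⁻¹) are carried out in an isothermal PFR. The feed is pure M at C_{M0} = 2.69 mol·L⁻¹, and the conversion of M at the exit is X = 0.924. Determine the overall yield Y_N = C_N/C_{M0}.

0.0428

C_M = C_{M0}(1−X) = 0.2044 mol·L⁻¹.
Along a PFR/batch, dC_N/dC_M = −r_N/(r_N+r_P) = −k₁/(k₁+k₂·C_M).
Integrating from C_{M0} to C_M: C_N = (0.147/3.04)·ln[(0.147+3.04·2.69)/(0.147+3.04·0.204)] = 0.04836·ln(8.325/0.7685) = 0.1152 mol·L⁻¹.
Y_N = C_N/C_{M0} = 0.1152/2.69 = 0.0428.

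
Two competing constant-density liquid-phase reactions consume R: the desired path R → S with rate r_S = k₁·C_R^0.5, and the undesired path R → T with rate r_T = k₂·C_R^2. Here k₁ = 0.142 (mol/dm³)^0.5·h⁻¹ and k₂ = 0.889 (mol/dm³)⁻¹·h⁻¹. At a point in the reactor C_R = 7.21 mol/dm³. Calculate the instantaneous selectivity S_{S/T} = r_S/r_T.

0.00825

S_{S/T} = r_S/r_T = (k₁·C_R^0.5)/(k₂·C_R^2) = (k₁/k₂)·C_R^-1.5.
= (0.142×7.210^0.5) / (0.889×7.210^2) = 0.3813/46.21 = 0.00825.
The undesired path is higher order in R, so low C_R (CSTR or dilute feed) favours S.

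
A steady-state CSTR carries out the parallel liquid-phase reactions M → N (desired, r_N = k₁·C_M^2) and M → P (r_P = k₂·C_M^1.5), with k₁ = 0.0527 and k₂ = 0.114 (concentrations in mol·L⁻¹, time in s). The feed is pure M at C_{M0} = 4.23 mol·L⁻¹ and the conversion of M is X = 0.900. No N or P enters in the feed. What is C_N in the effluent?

0.880 mol·L⁻¹

Exit C_M = C_{M0}(1−X) = 4.23×0.100 = 0.4230 mol·L⁻¹.
Rates in a CSTR are evaluated at the outlet concentration: r_N = 0.0527×0.4230^2 = 0.009430, r_P = 0.114×0.4230^1.5 = 0.03136.
Fraction of consumed M going to N: r_N/(r_N+r_P) = 0.2312.
C_N = 0.2312·C_{M0}·X = 0.2312×4.23×0.900 = 0.880 mol·L⁻¹.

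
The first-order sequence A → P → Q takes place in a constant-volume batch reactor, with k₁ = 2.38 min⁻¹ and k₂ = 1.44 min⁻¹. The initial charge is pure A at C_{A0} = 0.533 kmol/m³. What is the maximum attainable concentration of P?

0.247 kmol/m³

Evaluating C_P at t_opt = ln(k₂/k₁)/(k₂−k₁) gives C_{P,max}/C_{A0} = (k₁/k₂)^[k₂/(k₂−k₁)].
= (2.38/1.44)^(1.44/(1.44−2.38)) = (1.653)^(-1.532) = 0.4631.
C_{P,max} = 0.4631×0.533 = 0.247 kmol/m³.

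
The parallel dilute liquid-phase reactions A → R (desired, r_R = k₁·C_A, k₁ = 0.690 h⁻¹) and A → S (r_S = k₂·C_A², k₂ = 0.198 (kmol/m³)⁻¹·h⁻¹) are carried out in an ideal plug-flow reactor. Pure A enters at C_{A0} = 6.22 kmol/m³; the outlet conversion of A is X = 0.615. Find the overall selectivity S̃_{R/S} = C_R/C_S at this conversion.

C_A = C_{A0}(1−X) = 2.395 kmol/m³.
Along a PFR/batch, dC_R/dC_A = −r_R/(r_R+r_S) = −k₁/(k₁+k₂·C_A).
Integrating from C_{A0} to C_A: C_R = (0.690/0.198)·ln[(0.690+0.198·6.22)/(0.690+0.198·2.39)] = 3.485·ln(1.922/1.164) = 1.746 kmol/m³.
C_S = (C_{A0}−C_A)−C_R = 2.079 kmol/m³; S̃_{R/S} = 1.746/2.079 = 0.840.

0.840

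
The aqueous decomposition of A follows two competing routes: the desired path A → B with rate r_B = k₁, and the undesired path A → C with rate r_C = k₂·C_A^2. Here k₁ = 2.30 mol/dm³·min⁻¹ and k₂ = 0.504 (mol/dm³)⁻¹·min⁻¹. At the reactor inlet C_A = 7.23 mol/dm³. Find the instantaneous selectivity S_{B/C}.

S_{B/C} = r_B/r_C = (k₁)/(k₂·C_A^2) = (k₁/k₂)·C_A^-2.
= (2.30) / (0.504×7.230^2) = 2.300/26.35 = 0.0873.
The undesired path is higher order in A, so low C_A (CSTR or dilute feed) favours B.

0.0873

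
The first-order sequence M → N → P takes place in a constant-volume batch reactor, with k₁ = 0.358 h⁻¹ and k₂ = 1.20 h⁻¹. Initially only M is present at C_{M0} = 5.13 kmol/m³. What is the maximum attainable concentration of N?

0.915 kmol/m³

At the optimum, C_{N,max}/C_{M0} = (k₁/k₂)^[k₂/(k₂−k₁)].
= (0.358/1.20)^(1.20/(1.20−0.358)) = (0.2983)^(1.425) = 0.1784.
C_{N,max} = 0.1784×5.13 = 0.915 kmol/m³.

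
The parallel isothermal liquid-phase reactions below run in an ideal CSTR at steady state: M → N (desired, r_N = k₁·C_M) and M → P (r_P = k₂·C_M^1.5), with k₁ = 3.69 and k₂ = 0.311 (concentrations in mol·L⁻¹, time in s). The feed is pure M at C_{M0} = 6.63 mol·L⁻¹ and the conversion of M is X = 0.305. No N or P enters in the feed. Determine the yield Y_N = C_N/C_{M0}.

0.258

Exit C_M = C_{M0}(1−X) = 6.63×0.695 = 4.608 mol·L⁻¹.
A CSTR operates uniformly at the exit composition, giving r_N = 17.00 and r_P = 3.076 (each k·C_M^n at C_M = 4.608).
Fraction of consumed M going to N: r_N/(r_N+r_P) = 0.8468.
C_N = 0.8468·C_{M0}·X = 0.8468×6.63×0.305 = 1.71 mol·L⁻¹; Y_N = C_N/C_{M0} = 0.258.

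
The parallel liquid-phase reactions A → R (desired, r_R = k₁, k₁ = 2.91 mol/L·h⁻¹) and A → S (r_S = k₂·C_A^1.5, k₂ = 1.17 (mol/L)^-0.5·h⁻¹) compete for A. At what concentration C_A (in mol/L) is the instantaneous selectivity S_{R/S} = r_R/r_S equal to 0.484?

2.98 mol/L

S_{R/S} = (k₁/k₂)·C_A^-1.5 ⇒ C_A = (S·k₂/k₁)^(1/(-1.5)).
= (0.484×1.17/2.91)^(-0.6667) = (0.1946)^(-0.6667) = 2.98 mol/L.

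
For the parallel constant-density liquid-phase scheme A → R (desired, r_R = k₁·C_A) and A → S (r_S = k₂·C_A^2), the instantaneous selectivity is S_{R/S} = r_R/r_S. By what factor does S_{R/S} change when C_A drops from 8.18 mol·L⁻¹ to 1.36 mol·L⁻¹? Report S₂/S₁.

S_{R/S} = (k₁/k₂)·C_A⁻¹, so S₂/S₁ = (C_{A,2}/C_{A,1})⁻¹.
= 8.18/1.36 = 6.01.
Selectivity toward R rises as C_A falls — low-concentration operation is favoured.

6.01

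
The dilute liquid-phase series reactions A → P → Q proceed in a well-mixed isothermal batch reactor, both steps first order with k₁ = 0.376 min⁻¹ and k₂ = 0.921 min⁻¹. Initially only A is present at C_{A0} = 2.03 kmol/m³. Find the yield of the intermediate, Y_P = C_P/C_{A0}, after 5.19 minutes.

0.0922

Solving the coupled first-order balances gives C_P(t) = [k₁/(k₂−k₁)]·C_{A0}·(e^(−k₁t) − e^(−k₂t)).
e^(−k₁t) = e^(−0.376×5.19) = e^(−1.951) = 0.1421; e^(−k₂t) = e^(−4.780) = 0.008396.
C_P = 0.376×2.03/(0.921−0.376) × (0.1421−0.008396) = 1.401×0.1337 = 0.1872 kmol/m³.
Y_P = C_P/C_{A0} = 0.1872/2.03 = 0.0922.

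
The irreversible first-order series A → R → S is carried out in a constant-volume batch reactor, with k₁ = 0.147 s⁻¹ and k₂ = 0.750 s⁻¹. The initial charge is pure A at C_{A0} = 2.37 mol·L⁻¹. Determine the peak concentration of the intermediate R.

0.312 mol·L⁻¹

Evaluating C_R at t_opt = ln(k₂/k₁)/(k₂−k₁) gives C_{R,max}/C_{A0} = (k₁/k₂)^[k₂/(k₂−k₁)].
= (0.147/0.750)^(0.750/(0.750−0.147)) = (0.1960)^(1.244) = 0.1317.
C_{R,max} = 0.1317×2.37 = 0.312 mol·L⁻¹.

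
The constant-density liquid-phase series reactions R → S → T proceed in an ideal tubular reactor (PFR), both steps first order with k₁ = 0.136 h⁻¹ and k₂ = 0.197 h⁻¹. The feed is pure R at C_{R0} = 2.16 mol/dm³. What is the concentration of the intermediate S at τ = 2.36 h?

For first-order series with pure R initially, C_S(τ) = k₁C_{R0}/(k₂−k₁)·(e^(−k₁τ) − e^(−k₂τ)).
e^(−k₁τ) = e^(−0.136×2.36) = e^(−0.3210) = 0.7255; e^(−k₂τ) = e^(−0.4649) = 0.6282.
C_S = 0.136×2.16/(0.197−0.136) × (0.7255−0.6282) = 4.816×0.09727 = 0.4684 mol/dm³.

0.468 mol/dm³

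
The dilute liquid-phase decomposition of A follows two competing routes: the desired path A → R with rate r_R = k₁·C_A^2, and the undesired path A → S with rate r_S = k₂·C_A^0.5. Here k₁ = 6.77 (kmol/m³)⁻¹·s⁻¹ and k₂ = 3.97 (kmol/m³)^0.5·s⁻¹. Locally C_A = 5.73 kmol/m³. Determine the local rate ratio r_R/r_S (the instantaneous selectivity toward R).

S_{R/S} = r_R/r_S = (k₁·C_A^2)/(k₂·C_A^0.5) = (k₁/k₂)·C_A^1.5.
= (6.77×5.730^2) / (3.97×5.730^0.5) = 222.3/9.503 = 23.4.
Since the desired path is higher order in A, keeping C_A high (PFR or concentrated feed) favours R.

23.4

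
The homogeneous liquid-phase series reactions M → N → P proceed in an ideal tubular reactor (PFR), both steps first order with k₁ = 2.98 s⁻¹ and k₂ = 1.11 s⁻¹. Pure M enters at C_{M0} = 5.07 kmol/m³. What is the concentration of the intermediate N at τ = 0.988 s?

2.27 kmol/m³

Solving the coupled first-order balances gives C_N(τ) = [k₁/(k₂−k₁)]·C_{M0}·(e^(−k₁τ) − e^(−k₂τ)).
e^(−k₁τ) = e^(−2.98×0.988) = e^(−2.944) = 0.05264; e^(−k₂τ) = e^(−1.097) = 0.3340.
C_N = 2.98×5.07/(1.11−2.98) × (0.05264−0.3340) = (-8.079)×(-0.2813) = 2.273 kmol/m³.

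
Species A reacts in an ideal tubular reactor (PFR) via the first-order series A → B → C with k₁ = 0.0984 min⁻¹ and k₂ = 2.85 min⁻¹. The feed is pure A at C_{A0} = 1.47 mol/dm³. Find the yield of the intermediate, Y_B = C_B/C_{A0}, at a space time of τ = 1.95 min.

For first-order series with pure A initially, C_B(τ) = k₁C_{A0}/(k₂−k₁)·(e^(−k₁τ) − e^(−k₂τ)).
e^(−k₁τ) = e^(−0.0984×1.95) = e^(−0.1919) = 0.8254; e^(−k₂τ) = e^(−5.558) = 0.003858.
C_B = 0.0984×1.47/(2.85−0.0984) × (0.8254−0.003858) = 0.05257×0.8215 = 0.04319 mol/dm³.
Y_B = C_B/C_{A0} = 0.04319/1.47 = 0.0294.

0.0294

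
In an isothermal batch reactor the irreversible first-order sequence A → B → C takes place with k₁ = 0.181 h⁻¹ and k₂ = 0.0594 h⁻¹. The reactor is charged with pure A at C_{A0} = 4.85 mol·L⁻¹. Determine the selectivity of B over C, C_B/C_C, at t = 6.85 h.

Solving the coupled first-order balances gives C_B(t) = [k₁/(k₂−k₁)]·C_{A0}·(e^(−k₁t) − e^(−k₂t)).
e^(−k₁t) = e^(−0.181×6.85) = e^(−1.240) = 0.2894; e^(−k₂t) = e^(−0.4069) = 0.6657.
C_B = 0.181×4.85/(0.0594−0.181) × (0.2894−0.6657) = (-7.219)×(-0.3763) = 2.716 mol·L⁻¹.
C_A = C_{A0}e^(−k₁t) = 1.404 mol·L⁻¹, so C_C = C_{A0}−C_A−C_B = 0.7298 mol·L⁻¹; C_B/C_C = 3.72.

3.72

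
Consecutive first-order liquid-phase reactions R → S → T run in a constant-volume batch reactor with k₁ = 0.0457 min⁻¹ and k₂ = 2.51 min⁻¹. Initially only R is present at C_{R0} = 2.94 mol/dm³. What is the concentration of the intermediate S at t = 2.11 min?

0.0492 mol/dm³

For first-order series with pure R initially, C_S(t) = k₁C_{R0}/(k₂−k₁)·(e^(−k₁t) − e^(−k₂t)).
e^(−k₁t) = e^(−0.0457×2.11) = e^(−0.09643) = 0.9081; e^(−k₂t) = e^(−5.296) = 0.005011.
C_S = 0.0457×2.94/(2.51−0.0457) × (0.9081−0.005011) = 0.05452×0.9031 = 0.04924 mol/dm³.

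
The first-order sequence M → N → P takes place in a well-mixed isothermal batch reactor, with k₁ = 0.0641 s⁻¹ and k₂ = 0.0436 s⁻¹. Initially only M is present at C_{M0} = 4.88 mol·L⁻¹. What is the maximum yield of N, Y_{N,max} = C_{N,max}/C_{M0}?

0.441

For a first-order series the maximum intermediate yield is C_{N,max}/C_{M0} = (k₁/k₂)^[k₂/(k₂−k₁)].
= (0.0641/0.0436)^(0.0436/(0.0436−0.0641)) = (1.470)^(-2.127) = 0.4406.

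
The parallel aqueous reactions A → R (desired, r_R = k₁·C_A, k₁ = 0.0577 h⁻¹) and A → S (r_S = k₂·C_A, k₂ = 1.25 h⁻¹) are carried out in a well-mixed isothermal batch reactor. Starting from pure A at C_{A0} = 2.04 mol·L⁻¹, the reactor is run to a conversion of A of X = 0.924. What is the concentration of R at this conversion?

C_A = C_{A0}(1−X) = 0.1550 mol·L⁻¹.
Both paths are first order in A, so the instantaneous fraction to R is constant: dC_R/d(−C_A) = k₁/(k₁+k₂) = 0.04412.
C_R = 0.04412·(C_{A0}−C_A) = 0.04412×1.885 = 0.0832 mol·L⁻¹.

0.0832 mol·L⁻¹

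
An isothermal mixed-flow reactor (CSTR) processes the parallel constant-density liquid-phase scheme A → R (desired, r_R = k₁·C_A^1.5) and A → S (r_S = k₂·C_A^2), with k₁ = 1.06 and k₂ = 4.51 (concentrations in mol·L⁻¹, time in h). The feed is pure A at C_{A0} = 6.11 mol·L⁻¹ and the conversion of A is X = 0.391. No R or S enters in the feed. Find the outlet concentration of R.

0.259 mol·L⁻¹

Exit C_A = C_{A0}(1−X) = 6.11×0.609 = 3.721 mol·L⁻¹.
Rates in a CSTR are evaluated at the outlet concentration: r_R = 1.06×3.721^1.5 = 7.608, r_S = 4.51×3.721^2 = 62.44.
Fraction of consumed A going to R: r_R/(r_R+r_S) = 0.1086.
C_R = 0.1086·C_{A0}·X = 0.1086×6.11×0.391 = 0.259 mol·L⁻¹.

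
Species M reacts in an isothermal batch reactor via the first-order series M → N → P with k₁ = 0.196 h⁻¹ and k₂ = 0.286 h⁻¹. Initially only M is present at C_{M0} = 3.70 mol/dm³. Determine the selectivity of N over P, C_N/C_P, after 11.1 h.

For first-order series with pure M initially, C_N(t) = k₁C_{M0}/(k₂−k₁)·(e^(−k₁t) − e^(−k₂t)).
e^(−k₁t) = e^(−0.196×11.1) = e^(−2.176) = 0.1135; e^(−k₂t) = e^(−3.175) = 0.04181.
C_N = 0.196×3.70/(0.286−0.196) × (0.1135−0.04181) = 8.058×0.07173 = 0.5780 mol/dm³.
C_M = C_{M0}e^(−k₁t) = 0.4201 mol/dm³, so C_P = C_{M0}−C_M−C_N = 2.702 mol/dm³; C_N/C_P = 0.214.

0.214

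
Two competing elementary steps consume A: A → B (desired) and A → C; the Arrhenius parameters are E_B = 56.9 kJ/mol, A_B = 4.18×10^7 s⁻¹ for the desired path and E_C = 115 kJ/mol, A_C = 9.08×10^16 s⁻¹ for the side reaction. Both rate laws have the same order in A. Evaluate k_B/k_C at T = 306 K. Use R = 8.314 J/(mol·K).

3.81

With equal orders, S_{B/C} = k_B/k_C = (A_B/A_C)·exp[(E_C−E_B)/(RT)].
(E_C−E_B)/(RT) = (115−56.9)×10³/(8.314×306) = 58100/2544 = 22.84.
k_B/k_C = (4.18×10^7/9.08×10^16)·exp(22.84) = 4.604×10^-10 × 8.282×10^9 = 3.81.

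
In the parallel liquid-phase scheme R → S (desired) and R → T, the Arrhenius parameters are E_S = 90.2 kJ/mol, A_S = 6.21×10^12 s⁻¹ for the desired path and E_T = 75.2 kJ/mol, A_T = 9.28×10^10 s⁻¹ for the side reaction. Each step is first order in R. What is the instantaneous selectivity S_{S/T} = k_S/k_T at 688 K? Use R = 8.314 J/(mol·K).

k_S/k_T = (A_S/A_T)·exp[−(E_S−E_T)/(RT)] = (A_S/A_T)·exp[(E_T−E_S)/(RT)].
(E_T−E_S)/(RT) = (75.2−90.2)×10³/(8.314×688) = -15000/5720 = -2.622.
k_S/k_T = (6.21×10^12/9.28×10^10)·exp(-2.622) = 66.92 × 0.07263 = 4.86.
Since E_S > E_T, raising the temperature improves selectivity toward S.

4.86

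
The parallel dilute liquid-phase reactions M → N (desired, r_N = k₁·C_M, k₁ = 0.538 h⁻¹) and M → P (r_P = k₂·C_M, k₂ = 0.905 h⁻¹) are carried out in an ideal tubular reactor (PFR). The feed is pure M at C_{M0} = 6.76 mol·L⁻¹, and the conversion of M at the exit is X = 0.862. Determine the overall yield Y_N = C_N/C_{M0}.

C_M = C_{M0}(1−X) = 0.9329 mol·L⁻¹.
Both paths are first order in M, so the instantaneous fraction to N is constant: dC_N/d(−C_M) = k₁/(k₁+k₂) = 0.3728.
C_N = 0.3728·(C_{M0}−C_M) = 0.3728×5.827 = 2.17 mol·L⁻¹.
Y_N = C_N/C_{M0} = 2.173/6.76 = 0.321.

0.321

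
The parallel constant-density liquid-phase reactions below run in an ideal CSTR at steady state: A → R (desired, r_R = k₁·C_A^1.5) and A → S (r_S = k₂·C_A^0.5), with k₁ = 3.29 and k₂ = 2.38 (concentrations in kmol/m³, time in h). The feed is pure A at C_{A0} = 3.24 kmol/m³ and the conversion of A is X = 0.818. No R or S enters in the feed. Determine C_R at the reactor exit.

Exit C_A = C_{A0}(1−X) = 3.24×0.182 = 0.5897 kmol/m³.
A CSTR operates uniformly at the exit composition, giving r_R = 1.490 and r_S = 1.828 (each k·C_A^n at C_A = 0.5897).
Fraction of consumed A going to R: r_R/(r_R+r_S) = 0.4491.
C_R = 0.4491·C_{A0}·X = 0.4491×3.24×0.818 = 1.19 kmol/m³.

1.19 kmol/m³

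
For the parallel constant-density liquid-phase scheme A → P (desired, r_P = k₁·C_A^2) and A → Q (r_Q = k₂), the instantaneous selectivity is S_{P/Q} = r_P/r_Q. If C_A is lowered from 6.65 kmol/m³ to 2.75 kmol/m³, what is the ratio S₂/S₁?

0.171

S_{P/Q} = (k₁/k₂)·C_A^2, so S₂/S₁ = (C_{A,2}/C_{A,1})^2.
= (2.75/6.65)^2 = (0.4135)^2 = 0.171.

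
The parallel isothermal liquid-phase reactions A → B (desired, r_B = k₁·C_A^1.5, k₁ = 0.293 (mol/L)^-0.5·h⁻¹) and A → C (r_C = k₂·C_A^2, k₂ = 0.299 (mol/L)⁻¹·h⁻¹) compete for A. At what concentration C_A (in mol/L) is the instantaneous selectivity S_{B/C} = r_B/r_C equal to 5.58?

S_{B/C} = (k₁/k₂)·C_A^-0.5 ⇒ C_A = (S·k₂/k₁)^(-2).
= (5.58×0.299/0.293)^(-2) = (5.694)^(-2) = 0.0308 mol/L.

0.0308 mol/L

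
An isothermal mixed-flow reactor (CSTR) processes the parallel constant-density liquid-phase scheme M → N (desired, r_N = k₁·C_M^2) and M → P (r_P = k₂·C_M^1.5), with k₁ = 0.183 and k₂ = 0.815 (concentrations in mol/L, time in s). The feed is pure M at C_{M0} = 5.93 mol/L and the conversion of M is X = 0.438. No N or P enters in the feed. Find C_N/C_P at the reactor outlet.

0.410

Exit C_M = C_{M0}(1−X) = 5.93×0.562 = 3.333 mol/L.
In a CSTR the entire volume is at exit conditions, so r_N = 0.183×3.333^2 = 2.033 and r_P = 0.815×3.333^1.5 = 4.958.
Overall selectivity = C_N/C_P = r_Nτ/(r_Pτ) = r_N/r_P = 0.410.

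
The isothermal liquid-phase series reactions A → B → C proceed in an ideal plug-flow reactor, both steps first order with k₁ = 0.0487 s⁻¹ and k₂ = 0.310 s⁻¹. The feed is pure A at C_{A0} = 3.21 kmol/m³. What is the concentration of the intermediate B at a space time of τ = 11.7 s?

The intermediate concentration in a first-order A→B→C sequence is C_B = k₁C_{A0}(e^(−k₁τ) − e^(−k₂τ))/(k₂−k₁).
e^(−k₁τ) = e^(−0.0487×11.7) = e^(−0.5698) = 0.5656; e^(−k₂τ) = e^(−3.627) = 0.02660.
C_B = 0.0487×3.21/(0.310−0.0487) × (0.5656−0.02660) = 0.5983×0.5390 = 0.3225 kmol/m³.

0.322 kmol/m³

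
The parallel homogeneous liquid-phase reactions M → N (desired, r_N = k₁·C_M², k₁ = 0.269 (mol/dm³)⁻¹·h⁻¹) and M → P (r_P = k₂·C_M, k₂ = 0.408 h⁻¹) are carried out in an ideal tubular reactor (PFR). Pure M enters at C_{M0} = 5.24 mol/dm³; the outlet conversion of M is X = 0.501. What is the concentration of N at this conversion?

1.88 mol/dm³

C_M = C_{M0}(1−X) = 2.615 mol/dm³.
Along a PFR/batch, dC_P/dC_M = −r_P/(r_N+r_P) = −k₂/(k₂+k₁·C_M).
Integrating from C_{M0} to C_M: C_P = (0.408/0.269)·ln[(0.408+0.269·5.24)/(0.408+0.269·2.61)] = 1.517·ln(1.818/1.111) = 0.7461 mol/dm³.
Then C_N = (C_{M0}−C_M) − C_P = 2.625 − 0.7461 = 1.879 mol/dm³.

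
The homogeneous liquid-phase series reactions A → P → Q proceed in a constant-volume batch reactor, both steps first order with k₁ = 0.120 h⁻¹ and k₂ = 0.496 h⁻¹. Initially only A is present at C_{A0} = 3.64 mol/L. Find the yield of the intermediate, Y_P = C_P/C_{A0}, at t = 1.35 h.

Solving the coupled first-order balances gives C_P(t) = [k₁/(k₂−k₁)]·C_{A0}·(e^(−k₁t) − e^(−k₂t)).
e^(−k₁t) = e^(−0.120×1.35) = e^(−0.1620) = 0.8504; e^(−k₂t) = e^(−0.6696) = 0.5119.
C_P = 0.120×3.64/(0.496−0.120) × (0.8504−0.5119) = 1.162×0.3385 = 0.3933 mol/L.
Y_P = C_P/C_{A0} = 0.3933/3.64 = 0.108.

0.108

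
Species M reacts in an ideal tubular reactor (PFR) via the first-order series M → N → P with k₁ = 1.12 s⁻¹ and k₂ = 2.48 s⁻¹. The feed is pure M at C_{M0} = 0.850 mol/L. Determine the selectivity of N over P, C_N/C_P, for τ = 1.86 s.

0.121

The intermediate concentration in a first-order A→B→C sequence is C_N = k₁C_{M0}(e^(−k₁τ) − e^(−k₂τ))/(k₂−k₁).
e^(−k₁τ) = e^(−1.12×1.86) = e^(−2.083) = 0.1245; e^(−k₂τ) = e^(−4.613) = 0.009924.
C_N = 1.12×0.850/(2.48−1.12) × (0.1245−0.009924) = 0.7000×0.1146 = 0.08022 mol/L.
C_M = C_{M0}e^(−k₁τ) = 0.1059 mol/L, so C_P = C_{M0}−C_M−C_N = 0.6639 mol/L; C_N/C_P = 0.121.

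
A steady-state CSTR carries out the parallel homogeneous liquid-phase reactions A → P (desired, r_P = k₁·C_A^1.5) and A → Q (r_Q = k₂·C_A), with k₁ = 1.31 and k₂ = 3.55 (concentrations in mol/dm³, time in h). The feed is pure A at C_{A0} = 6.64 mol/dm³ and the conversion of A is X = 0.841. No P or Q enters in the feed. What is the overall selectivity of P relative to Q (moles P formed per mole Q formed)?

0.379

Exit C_A = C_{A0}(1−X) = 6.64×0.159 = 1.056 mol/dm³.
In a CSTR the entire volume is at exit conditions, so r_P = 1.31×1.056^1.5 = 1.421 and r_Q = 3.55×1.056 = 3.748.
Overall selectivity = C_P/C_Q = r_Pτ/(r_Qτ) = r_P/r_Q = 0.379.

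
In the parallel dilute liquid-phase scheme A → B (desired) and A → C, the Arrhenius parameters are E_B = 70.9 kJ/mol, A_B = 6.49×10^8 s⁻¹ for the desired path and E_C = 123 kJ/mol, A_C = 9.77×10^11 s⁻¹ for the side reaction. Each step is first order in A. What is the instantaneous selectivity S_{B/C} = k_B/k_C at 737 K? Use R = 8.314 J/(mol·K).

k_B/k_C = (A_B/A_C)·exp[−(E_B−E_C)/(RT)] = (A_B/A_C)·exp[(E_C−E_B)/(RT)].
(E_C−E_B)/(RT) = (123−70.9)×10³/(8.314×737) = 52100/6127 = 8.503.
k_B/k_C = (6.49×10^8/9.77×10^11)·exp(8.503) = 6.643×10^-4 × 4928 = 3.27.

3.27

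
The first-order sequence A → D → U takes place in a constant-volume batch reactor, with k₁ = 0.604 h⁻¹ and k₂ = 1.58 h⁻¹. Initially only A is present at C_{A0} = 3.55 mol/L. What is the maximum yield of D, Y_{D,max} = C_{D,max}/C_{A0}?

0.211

Evaluating C_D at t_opt = ln(k₂/k₁)/(k₂−k₁) gives C_{D,max}/C_{A0} = (k₁/k₂)^[k₂/(k₂−k₁)].
= (0.604/1.58)^(1.58/(1.58−0.604)) = (0.3823)^(1.619) = 0.2108.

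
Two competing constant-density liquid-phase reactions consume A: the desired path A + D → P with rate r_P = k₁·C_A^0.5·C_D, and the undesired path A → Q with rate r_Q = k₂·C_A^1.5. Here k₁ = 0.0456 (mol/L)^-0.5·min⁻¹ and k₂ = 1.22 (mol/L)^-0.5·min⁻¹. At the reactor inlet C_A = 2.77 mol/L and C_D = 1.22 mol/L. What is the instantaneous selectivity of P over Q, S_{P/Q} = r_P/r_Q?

S_{P/Q} = r_P/r_Q = (k₁·C_A^0.5·C_D)/(k₂·C_A^1.5) = (k₁/k₂)·C_A⁻¹·C_D.
= (0.0456×2.770^0.5×1.220) / (1.22×2.770^1.5) = 0.09259/5.624 = 0.0165.

0.0165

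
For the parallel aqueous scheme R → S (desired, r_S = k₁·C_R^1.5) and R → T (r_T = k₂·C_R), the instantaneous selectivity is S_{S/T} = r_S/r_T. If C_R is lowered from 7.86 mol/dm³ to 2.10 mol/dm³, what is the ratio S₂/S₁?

0.517

S_{S/T} = (k₁/k₂)·C_R^0.5, so S₂/S₁ = (C_{R,2}/C_{R,1})^0.5.
= (2.10/7.86)^0.5 = (0.2672)^0.5 = 0.517.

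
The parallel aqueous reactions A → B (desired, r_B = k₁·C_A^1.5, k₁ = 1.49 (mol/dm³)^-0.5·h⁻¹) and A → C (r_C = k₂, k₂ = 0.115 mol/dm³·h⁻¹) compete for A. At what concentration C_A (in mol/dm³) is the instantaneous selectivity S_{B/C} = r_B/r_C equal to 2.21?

0.308 mol/dm³

S_{B/C} = (k₁/k₂)·C_A^1.5 ⇒ C_A = (S·k₂/k₁)^(1/1.5).
= (2.21×0.115/1.49)^(0.6667) = (0.1706)^(0.6667) = 0.308 mol/dm³.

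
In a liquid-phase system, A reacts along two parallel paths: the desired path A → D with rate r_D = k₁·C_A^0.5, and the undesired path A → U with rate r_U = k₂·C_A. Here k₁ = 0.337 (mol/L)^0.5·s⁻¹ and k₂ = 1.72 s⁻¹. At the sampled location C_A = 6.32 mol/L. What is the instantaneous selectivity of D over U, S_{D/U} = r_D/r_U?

0.0779

S_{D/U} = r_D/r_U = (k₁·C_A^0.5)/(k₂·C_A) = (k₁/k₂)·C_A^-0.5.
= (0.337×6.320^0.5) / (1.72×6.320) = 0.8472/10.87 = 0.0779.
The undesired path is higher order in A, so low C_A (CSTR or dilute feed) favours D.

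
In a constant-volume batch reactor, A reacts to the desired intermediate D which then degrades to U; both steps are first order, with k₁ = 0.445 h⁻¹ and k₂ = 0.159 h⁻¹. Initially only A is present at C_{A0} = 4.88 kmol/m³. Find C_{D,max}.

At the optimum, C_{D,max}/C_{A0} = (k₁/k₂)^[k₂/(k₂−k₁)].
= (0.445/0.159)^(0.159/(0.159−0.445)) = (2.799)^(-0.5559) = 0.5643.
C_{D,max} = 0.5643×4.88 = 2.75 kmol/m³.

2.75 kmol/m³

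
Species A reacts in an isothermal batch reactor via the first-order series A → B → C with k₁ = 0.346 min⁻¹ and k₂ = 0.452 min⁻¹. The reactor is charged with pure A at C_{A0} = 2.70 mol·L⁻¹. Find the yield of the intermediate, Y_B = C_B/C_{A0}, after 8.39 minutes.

Solving the coupled first-order balances gives C_B(t) = [k₁/(k₂−k₁)]·C_{A0}·(e^(−k₁t) − e^(−k₂t)).
e^(−k₁t) = e^(−0.346×8.39) = e^(−2.903) = 0.05486; e^(−k₂t) = e^(−3.792) = 0.02254.
C_B = 0.346×2.70/(0.452−0.346) × (0.05486−0.02254) = 8.813×0.03232 = 0.2848 mol·L⁻¹.
Y_B = C_B/C_{A0} = 0.2848/2.70 = 0.105.

0.105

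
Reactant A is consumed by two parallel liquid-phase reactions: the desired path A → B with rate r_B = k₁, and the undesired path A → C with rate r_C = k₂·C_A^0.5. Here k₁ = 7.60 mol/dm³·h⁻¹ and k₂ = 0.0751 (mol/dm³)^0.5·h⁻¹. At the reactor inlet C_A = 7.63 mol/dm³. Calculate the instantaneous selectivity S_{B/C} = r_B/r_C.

S_{B/C} = r_B/r_C = (k₁)/(k₂·C_A^0.5) = (k₁/k₂)·C_A^-0.5.
= (7.60) / (0.0751×7.630^0.5) = 7.600/0.2074 = 36.6.

36.6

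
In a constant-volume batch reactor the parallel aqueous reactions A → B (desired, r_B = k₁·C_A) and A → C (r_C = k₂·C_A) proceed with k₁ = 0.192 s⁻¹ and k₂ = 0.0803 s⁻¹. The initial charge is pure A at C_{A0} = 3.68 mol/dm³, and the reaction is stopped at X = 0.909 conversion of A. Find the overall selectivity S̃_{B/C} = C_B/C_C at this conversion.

C_A = C_{A0}(1−X) = 0.3349 mol/dm³.
Both paths are first order in A, so the instantaneous fraction to B is constant: dC_B/d(−C_A) = k₁/(k₁+k₂) = 0.7051.
C_B = 0.7051·(C_{A0}−C_A) = 0.7051×3.345 = 2.36 mol/dm³.
C_C = (C_{A0}−C_A)−C_B = 0.9865 mol/dm³; S̃_{B/C} = 2.359/0.9865 = 2.39.

2.39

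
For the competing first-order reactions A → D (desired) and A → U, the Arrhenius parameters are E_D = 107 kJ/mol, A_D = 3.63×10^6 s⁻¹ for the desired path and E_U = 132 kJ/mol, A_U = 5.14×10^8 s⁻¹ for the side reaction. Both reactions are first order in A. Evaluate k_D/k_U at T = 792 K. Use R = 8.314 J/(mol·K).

0.315

With equal orders, S_{D/U} = k_D/k_U = (A_D/A_U)·exp[(E_U−E_D)/(RT)].
(E_U−E_D)/(RT) = (132−107)×10³/(8.314×792) = 25000/6585 = 3.797.
k_D/k_U = (3.63×10^6/5.14×10^8)·exp(3.797) = 0.007062 × 44.55 = 0.315.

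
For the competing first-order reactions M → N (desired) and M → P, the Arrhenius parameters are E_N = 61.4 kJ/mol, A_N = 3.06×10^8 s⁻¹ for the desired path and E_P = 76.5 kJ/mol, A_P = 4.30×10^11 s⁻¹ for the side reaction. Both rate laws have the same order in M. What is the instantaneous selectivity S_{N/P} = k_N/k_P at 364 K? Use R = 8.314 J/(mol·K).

k_N/k_P = (A_N/A_P)·exp[−(E_N−E_P)/(RT)] = (A_N/A_P)·exp[(E_P−E_N)/(RT)].
(E_P−E_N)/(RT) = (76.5−61.4)×10³/(8.314×364) = 15100/3026 = 4.990.
k_N/k_P = (3.06×10^8/4.30×10^11)·exp(4.990) = 7.116×10^-4 × 146.9 = 0.105.

0.105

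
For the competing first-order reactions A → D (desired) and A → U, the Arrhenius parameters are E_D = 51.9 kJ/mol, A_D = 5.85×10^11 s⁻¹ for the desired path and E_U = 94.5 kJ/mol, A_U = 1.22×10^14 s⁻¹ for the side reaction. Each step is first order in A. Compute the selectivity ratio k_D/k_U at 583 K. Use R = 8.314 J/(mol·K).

With equal orders, S_{D/U} = k_D/k_U = (A_D/A_U)·exp[(E_U−E_D)/(RT)].
(E_U−E_D)/(RT) = (94.5−51.9)×10³/(8.314×583) = 42600/4847 = 8.789.
k_D/k_U = (5.85×10^11/1.22×10^14)·exp(8.789) = 0.004795 × 6561 = 31.5.

31.5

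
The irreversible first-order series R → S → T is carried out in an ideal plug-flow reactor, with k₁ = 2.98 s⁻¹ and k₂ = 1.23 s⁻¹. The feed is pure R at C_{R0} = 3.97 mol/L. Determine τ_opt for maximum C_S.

For first-order series the maximum of C_S occurs at τ_opt = ln(k₂/k₁)/(k₂−k₁).
= ln(1.23/2.98)/(1.23−2.98) = ln(0.4128)/-1.750 = -0.8849/-1.750 = 0.506 s.

0.506 s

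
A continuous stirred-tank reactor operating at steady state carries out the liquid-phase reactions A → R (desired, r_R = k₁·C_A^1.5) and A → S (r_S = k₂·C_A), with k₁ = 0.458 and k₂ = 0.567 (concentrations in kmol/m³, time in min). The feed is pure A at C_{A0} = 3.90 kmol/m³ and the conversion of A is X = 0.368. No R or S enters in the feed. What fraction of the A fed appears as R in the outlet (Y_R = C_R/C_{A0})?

Exit C_A = C_{A0}(1−X) = 3.90×0.632 = 2.465 kmol/m³.
In a CSTR the entire volume is at exit conditions, so r_R = 0.458×2.465^1.5 = 1.772 and r_S = 0.567×2.465 = 1.398.
Fraction of consumed A going to R: r_R/(r_R+r_S) = 0.5591.
C_R = 0.5591·C_{A0}·X = 0.5591×3.90×0.368 = 0.802 kmol/m³; Y_R = C_R/C_{A0} = 0.206.

0.206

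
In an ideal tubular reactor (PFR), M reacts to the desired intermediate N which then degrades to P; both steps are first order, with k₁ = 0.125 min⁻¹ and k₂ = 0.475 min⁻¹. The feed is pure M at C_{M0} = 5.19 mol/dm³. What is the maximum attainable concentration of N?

0.848 mol/dm³

At the optimum, C_{N,max}/C_{M0} = (k₁/k₂)^[k₂/(k₂−k₁)].
= (0.125/0.475)^(0.475/(0.475−0.125)) = (0.2632)^(1.357) = 0.1634.
C_{N,max} = 0.1634×5.19 = 0.848 mol/dm³.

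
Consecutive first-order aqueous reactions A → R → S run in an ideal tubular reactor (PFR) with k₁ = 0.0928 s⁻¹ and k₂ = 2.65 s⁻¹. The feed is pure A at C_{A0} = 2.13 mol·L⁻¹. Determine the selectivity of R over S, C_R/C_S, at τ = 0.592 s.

1.00

Solving the coupled first-order balances gives C_R(τ) = [k₁/(k₂−k₁)]·C_{A0}·(e^(−k₁τ) − e^(−k₂τ)).
e^(−k₁τ) = e^(−0.0928×0.592) = e^(−0.05494) = 0.9465; e^(−k₂τ) = e^(−1.569) = 0.2083.
C_R = 0.0928×2.13/(2.65−0.0928) × (0.9465−0.2083) = 0.07730×0.7382 = 0.05706 mol·L⁻¹.
C_A = C_{A0}e^(−k₁τ) = 2.016 mol·L⁻¹, so C_S = C_{A0}−C_A−C_R = 0.05680 mol·L⁻¹; C_R/C_S = 1.00.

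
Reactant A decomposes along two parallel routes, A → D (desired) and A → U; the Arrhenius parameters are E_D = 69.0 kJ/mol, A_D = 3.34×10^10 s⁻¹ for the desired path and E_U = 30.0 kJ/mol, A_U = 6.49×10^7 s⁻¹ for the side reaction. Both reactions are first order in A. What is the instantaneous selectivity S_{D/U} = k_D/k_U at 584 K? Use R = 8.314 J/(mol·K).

0.167

With equal orders, S_{D/U} = k_D/k_U = (A_D/A_U)·exp[(E_U−E_D)/(RT)].
(E_U−E_D)/(RT) = (30.0−69.0)×10³/(8.314×584) = -39000/4855 = -8.032.
k_D/k_U = (3.34×10^10/6.49×10^7)·exp(-8.032) = 514.6 × 3.248×10^-4 = 0.167.
Since E_D > E_U, raising the temperature improves selectivity toward D.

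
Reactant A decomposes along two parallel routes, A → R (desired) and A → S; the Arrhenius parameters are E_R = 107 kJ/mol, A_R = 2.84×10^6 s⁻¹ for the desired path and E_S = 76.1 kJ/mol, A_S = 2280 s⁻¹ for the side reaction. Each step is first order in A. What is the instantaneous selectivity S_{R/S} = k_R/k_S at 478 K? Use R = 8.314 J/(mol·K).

With equal orders, S_{R/S} = k_R/k_S = (A_R/A_S)·exp[(E_S−E_R)/(RT)].
(E_S−E_R)/(RT) = (76.1−107)×10³/(8.314×478) = -30900/3974 = -7.775.
k_R/k_S = (2.84×10^6/2280)·exp(-7.775) = 1246 × 4.200×10^-4 = 0.523.

0.523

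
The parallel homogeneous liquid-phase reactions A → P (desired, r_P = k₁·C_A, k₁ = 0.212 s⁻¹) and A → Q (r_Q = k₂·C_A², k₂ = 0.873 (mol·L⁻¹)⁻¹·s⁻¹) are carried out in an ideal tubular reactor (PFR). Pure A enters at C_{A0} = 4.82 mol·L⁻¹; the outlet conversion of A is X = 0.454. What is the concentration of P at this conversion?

C_A = C_{A0}(1−X) = 2.632 mol·L⁻¹.
Along a PFR/batch, dC_P/dC_A = −r_P/(r_P+r_Q) = −k₁/(k₁+k₂·C_A).
Integrating from C_{A0} to C_A: C_P = (0.212/0.873)·ln[(0.212+0.873·4.82)/(0.212+0.873·2.63)] = 0.2428·ln(4.420/2.509) = 0.1375 mol·L⁻¹.

0.137 mol·L⁻¹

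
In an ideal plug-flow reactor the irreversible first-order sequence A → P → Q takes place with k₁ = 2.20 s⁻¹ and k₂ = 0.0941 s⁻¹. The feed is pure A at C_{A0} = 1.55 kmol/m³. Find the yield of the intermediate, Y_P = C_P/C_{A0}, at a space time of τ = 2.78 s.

0.802

For first-order series with pure A initially, C_P(τ) = k₁C_{A0}/(k₂−k₁)·(e^(−k₁τ) − e^(−k₂τ)).
e^(−k₁τ) = e^(−2.20×2.78) = e^(−6.116) = 0.002207; e^(−k₂τ) = e^(−0.2616) = 0.7698.
C_P = 2.20×1.55/(0.0941−2.20) × (0.002207−0.7698) = (-1.619)×(-0.7676) = 1.243 kmol/m³.
Y_P = C_P/C_{A0} = 1.243/1.55 = 0.802.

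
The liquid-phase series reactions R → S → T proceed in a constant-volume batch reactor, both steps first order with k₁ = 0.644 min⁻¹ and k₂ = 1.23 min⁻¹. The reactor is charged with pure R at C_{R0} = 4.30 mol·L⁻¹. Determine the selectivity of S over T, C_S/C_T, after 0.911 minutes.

For first-order series with pure R initially, C_S(t) = k₁C_{R0}/(k₂−k₁)·(e^(−k₁t) − e^(−k₂t)).
e^(−k₁t) = e^(−0.644×0.911) = e^(−0.5867) = 0.5562; e^(−k₂t) = e^(−1.121) = 0.3261.
C_S = 0.644×4.30/(1.23−0.644) × (0.5562−0.3261) = 4.726×0.2301 = 1.087 mol·L⁻¹.
C_R = C_{R0}e^(−k₁t) = 2.392 mol·L⁻¹, so C_T = C_{R0}−C_R−C_S = 0.8213 mol·L⁻¹; C_S/C_T = 1.32.

1.32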